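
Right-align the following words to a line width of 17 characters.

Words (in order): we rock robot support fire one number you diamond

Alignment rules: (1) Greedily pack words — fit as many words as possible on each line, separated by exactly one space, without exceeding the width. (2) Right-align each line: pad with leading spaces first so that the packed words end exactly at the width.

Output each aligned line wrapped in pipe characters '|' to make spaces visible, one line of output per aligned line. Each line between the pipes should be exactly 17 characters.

Line 1: ['we', 'rock', 'robot'] (min_width=13, slack=4)
Line 2: ['support', 'fire', 'one'] (min_width=16, slack=1)
Line 3: ['number', 'you'] (min_width=10, slack=7)
Line 4: ['diamond'] (min_width=7, slack=10)

Answer: |    we rock robot|
| support fire one|
|       number you|
|          diamond|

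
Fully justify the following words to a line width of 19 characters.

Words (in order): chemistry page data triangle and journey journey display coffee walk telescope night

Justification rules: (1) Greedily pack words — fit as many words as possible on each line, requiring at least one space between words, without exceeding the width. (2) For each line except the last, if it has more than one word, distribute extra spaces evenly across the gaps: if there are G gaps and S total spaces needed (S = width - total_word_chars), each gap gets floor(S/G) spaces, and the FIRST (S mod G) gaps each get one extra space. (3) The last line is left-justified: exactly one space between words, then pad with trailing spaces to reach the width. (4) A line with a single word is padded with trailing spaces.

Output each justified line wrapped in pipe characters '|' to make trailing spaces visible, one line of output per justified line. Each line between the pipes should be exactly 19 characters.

Answer: |chemistry page data|
|triangle        and|
|journey     journey|
|display coffee walk|
|telescope night    |

Derivation:
Line 1: ['chemistry', 'page', 'data'] (min_width=19, slack=0)
Line 2: ['triangle', 'and'] (min_width=12, slack=7)
Line 3: ['journey', 'journey'] (min_width=15, slack=4)
Line 4: ['display', 'coffee', 'walk'] (min_width=19, slack=0)
Line 5: ['telescope', 'night'] (min_width=15, slack=4)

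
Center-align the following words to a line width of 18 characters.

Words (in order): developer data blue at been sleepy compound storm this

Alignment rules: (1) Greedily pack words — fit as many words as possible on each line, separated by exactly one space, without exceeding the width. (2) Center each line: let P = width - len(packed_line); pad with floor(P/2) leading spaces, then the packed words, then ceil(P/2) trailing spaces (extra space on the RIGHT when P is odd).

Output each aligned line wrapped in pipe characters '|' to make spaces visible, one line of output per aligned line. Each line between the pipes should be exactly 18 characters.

Line 1: ['developer', 'data'] (min_width=14, slack=4)
Line 2: ['blue', 'at', 'been'] (min_width=12, slack=6)
Line 3: ['sleepy', 'compound'] (min_width=15, slack=3)
Line 4: ['storm', 'this'] (min_width=10, slack=8)

Answer: |  developer data  |
|   blue at been   |
| sleepy compound  |
|    storm this    |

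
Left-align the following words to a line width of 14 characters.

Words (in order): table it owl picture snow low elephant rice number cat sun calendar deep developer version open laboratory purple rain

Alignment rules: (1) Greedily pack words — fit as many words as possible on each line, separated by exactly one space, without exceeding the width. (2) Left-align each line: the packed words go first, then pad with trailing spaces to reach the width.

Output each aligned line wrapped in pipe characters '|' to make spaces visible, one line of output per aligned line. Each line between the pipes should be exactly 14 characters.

Answer: |table it owl  |
|picture snow  |
|low elephant  |
|rice number   |
|cat sun       |
|calendar deep |
|developer     |
|version open  |
|laboratory    |
|purple rain   |

Derivation:
Line 1: ['table', 'it', 'owl'] (min_width=12, slack=2)
Line 2: ['picture', 'snow'] (min_width=12, slack=2)
Line 3: ['low', 'elephant'] (min_width=12, slack=2)
Line 4: ['rice', 'number'] (min_width=11, slack=3)
Line 5: ['cat', 'sun'] (min_width=7, slack=7)
Line 6: ['calendar', 'deep'] (min_width=13, slack=1)
Line 7: ['developer'] (min_width=9, slack=5)
Line 8: ['version', 'open'] (min_width=12, slack=2)
Line 9: ['laboratory'] (min_width=10, slack=4)
Line 10: ['purple', 'rain'] (min_width=11, slack=3)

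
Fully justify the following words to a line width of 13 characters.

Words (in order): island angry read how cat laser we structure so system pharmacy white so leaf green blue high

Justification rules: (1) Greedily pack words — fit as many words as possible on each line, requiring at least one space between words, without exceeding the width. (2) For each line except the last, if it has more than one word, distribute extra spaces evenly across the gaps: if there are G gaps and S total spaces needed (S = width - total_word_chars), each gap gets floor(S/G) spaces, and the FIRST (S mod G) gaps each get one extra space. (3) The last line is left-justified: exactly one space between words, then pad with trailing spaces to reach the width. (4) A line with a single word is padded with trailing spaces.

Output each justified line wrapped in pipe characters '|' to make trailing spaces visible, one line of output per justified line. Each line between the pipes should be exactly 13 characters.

Answer: |island  angry|
|read  how cat|
|laser      we|
|structure  so|
|system       |
|pharmacy     |
|white so leaf|
|green    blue|
|high         |

Derivation:
Line 1: ['island', 'angry'] (min_width=12, slack=1)
Line 2: ['read', 'how', 'cat'] (min_width=12, slack=1)
Line 3: ['laser', 'we'] (min_width=8, slack=5)
Line 4: ['structure', 'so'] (min_width=12, slack=1)
Line 5: ['system'] (min_width=6, slack=7)
Line 6: ['pharmacy'] (min_width=8, slack=5)
Line 7: ['white', 'so', 'leaf'] (min_width=13, slack=0)
Line 8: ['green', 'blue'] (min_width=10, slack=3)
Line 9: ['high'] (min_width=4, slack=9)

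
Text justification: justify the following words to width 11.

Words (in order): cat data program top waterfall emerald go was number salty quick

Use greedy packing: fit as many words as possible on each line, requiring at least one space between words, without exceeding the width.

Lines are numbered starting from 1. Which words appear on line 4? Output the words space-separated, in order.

Line 1: ['cat', 'data'] (min_width=8, slack=3)
Line 2: ['program', 'top'] (min_width=11, slack=0)
Line 3: ['waterfall'] (min_width=9, slack=2)
Line 4: ['emerald', 'go'] (min_width=10, slack=1)
Line 5: ['was', 'number'] (min_width=10, slack=1)
Line 6: ['salty', 'quick'] (min_width=11, slack=0)

Answer: emerald go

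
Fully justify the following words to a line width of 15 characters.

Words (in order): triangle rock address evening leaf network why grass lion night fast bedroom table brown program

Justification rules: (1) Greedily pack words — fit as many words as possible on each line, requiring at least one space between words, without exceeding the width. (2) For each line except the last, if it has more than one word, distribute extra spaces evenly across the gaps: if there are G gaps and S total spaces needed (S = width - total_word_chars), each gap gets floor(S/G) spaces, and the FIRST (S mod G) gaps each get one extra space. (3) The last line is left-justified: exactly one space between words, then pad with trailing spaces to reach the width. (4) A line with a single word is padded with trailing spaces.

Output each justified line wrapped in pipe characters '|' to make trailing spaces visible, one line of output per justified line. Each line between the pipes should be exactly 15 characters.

Answer: |triangle   rock|
|address evening|
|leaf    network|
|why  grass lion|
|night      fast|
|bedroom   table|
|brown program  |

Derivation:
Line 1: ['triangle', 'rock'] (min_width=13, slack=2)
Line 2: ['address', 'evening'] (min_width=15, slack=0)
Line 3: ['leaf', 'network'] (min_width=12, slack=3)
Line 4: ['why', 'grass', 'lion'] (min_width=14, slack=1)
Line 5: ['night', 'fast'] (min_width=10, slack=5)
Line 6: ['bedroom', 'table'] (min_width=13, slack=2)
Line 7: ['brown', 'program'] (min_width=13, slack=2)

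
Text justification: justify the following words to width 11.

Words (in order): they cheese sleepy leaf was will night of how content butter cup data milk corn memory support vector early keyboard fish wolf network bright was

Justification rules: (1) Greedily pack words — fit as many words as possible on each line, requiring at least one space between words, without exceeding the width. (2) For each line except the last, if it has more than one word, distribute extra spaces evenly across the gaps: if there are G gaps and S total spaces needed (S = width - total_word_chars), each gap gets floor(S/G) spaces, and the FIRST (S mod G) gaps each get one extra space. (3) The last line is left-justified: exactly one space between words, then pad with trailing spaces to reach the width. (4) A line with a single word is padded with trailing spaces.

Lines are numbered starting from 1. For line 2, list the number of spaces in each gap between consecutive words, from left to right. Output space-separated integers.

Answer: 1

Derivation:
Line 1: ['they', 'cheese'] (min_width=11, slack=0)
Line 2: ['sleepy', 'leaf'] (min_width=11, slack=0)
Line 3: ['was', 'will'] (min_width=8, slack=3)
Line 4: ['night', 'of'] (min_width=8, slack=3)
Line 5: ['how', 'content'] (min_width=11, slack=0)
Line 6: ['butter', 'cup'] (min_width=10, slack=1)
Line 7: ['data', 'milk'] (min_width=9, slack=2)
Line 8: ['corn', 'memory'] (min_width=11, slack=0)
Line 9: ['support'] (min_width=7, slack=4)
Line 10: ['vector'] (min_width=6, slack=5)
Line 11: ['early'] (min_width=5, slack=6)
Line 12: ['keyboard'] (min_width=8, slack=3)
Line 13: ['fish', 'wolf'] (min_width=9, slack=2)
Line 14: ['network'] (min_width=7, slack=4)
Line 15: ['bright', 'was'] (min_width=10, slack=1)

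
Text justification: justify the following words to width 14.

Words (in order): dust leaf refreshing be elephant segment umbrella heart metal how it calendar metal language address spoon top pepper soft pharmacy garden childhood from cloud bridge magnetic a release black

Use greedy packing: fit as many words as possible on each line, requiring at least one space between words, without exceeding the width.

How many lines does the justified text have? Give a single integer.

Answer: 16

Derivation:
Line 1: ['dust', 'leaf'] (min_width=9, slack=5)
Line 2: ['refreshing', 'be'] (min_width=13, slack=1)
Line 3: ['elephant'] (min_width=8, slack=6)
Line 4: ['segment'] (min_width=7, slack=7)
Line 5: ['umbrella', 'heart'] (min_width=14, slack=0)
Line 6: ['metal', 'how', 'it'] (min_width=12, slack=2)
Line 7: ['calendar', 'metal'] (min_width=14, slack=0)
Line 8: ['language'] (min_width=8, slack=6)
Line 9: ['address', 'spoon'] (min_width=13, slack=1)
Line 10: ['top', 'pepper'] (min_width=10, slack=4)
Line 11: ['soft', 'pharmacy'] (min_width=13, slack=1)
Line 12: ['garden'] (min_width=6, slack=8)
Line 13: ['childhood', 'from'] (min_width=14, slack=0)
Line 14: ['cloud', 'bridge'] (min_width=12, slack=2)
Line 15: ['magnetic', 'a'] (min_width=10, slack=4)
Line 16: ['release', 'black'] (min_width=13, slack=1)
Total lines: 16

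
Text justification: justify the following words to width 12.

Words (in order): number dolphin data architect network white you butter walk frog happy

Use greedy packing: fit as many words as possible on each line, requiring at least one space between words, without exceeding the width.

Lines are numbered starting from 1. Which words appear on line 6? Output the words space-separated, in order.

Answer: butter walk

Derivation:
Line 1: ['number'] (min_width=6, slack=6)
Line 2: ['dolphin', 'data'] (min_width=12, slack=0)
Line 3: ['architect'] (min_width=9, slack=3)
Line 4: ['network'] (min_width=7, slack=5)
Line 5: ['white', 'you'] (min_width=9, slack=3)
Line 6: ['butter', 'walk'] (min_width=11, slack=1)
Line 7: ['frog', 'happy'] (min_width=10, slack=2)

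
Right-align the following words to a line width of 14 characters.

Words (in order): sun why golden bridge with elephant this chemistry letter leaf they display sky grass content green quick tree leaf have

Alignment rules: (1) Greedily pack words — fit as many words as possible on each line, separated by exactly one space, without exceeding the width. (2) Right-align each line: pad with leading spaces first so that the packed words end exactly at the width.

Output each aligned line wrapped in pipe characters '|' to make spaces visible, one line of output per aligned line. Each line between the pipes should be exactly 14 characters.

Answer: |sun why golden|
|   bridge with|
| elephant this|
|     chemistry|
|   letter leaf|
|  they display|
|     sky grass|
| content green|
|    quick tree|
|     leaf have|

Derivation:
Line 1: ['sun', 'why', 'golden'] (min_width=14, slack=0)
Line 2: ['bridge', 'with'] (min_width=11, slack=3)
Line 3: ['elephant', 'this'] (min_width=13, slack=1)
Line 4: ['chemistry'] (min_width=9, slack=5)
Line 5: ['letter', 'leaf'] (min_width=11, slack=3)
Line 6: ['they', 'display'] (min_width=12, slack=2)
Line 7: ['sky', 'grass'] (min_width=9, slack=5)
Line 8: ['content', 'green'] (min_width=13, slack=1)
Line 9: ['quick', 'tree'] (min_width=10, slack=4)
Line 10: ['leaf', 'have'] (min_width=9, slack=5)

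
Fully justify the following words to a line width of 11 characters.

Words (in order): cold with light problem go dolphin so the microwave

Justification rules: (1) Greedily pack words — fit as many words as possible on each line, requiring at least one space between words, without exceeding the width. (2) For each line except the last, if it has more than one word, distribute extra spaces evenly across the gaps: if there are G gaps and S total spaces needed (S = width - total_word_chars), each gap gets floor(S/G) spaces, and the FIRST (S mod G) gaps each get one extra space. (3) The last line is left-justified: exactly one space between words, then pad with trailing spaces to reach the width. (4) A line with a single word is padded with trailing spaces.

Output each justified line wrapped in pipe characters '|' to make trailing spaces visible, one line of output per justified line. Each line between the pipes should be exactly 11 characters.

Line 1: ['cold', 'with'] (min_width=9, slack=2)
Line 2: ['light'] (min_width=5, slack=6)
Line 3: ['problem', 'go'] (min_width=10, slack=1)
Line 4: ['dolphin', 'so'] (min_width=10, slack=1)
Line 5: ['the'] (min_width=3, slack=8)
Line 6: ['microwave'] (min_width=9, slack=2)

Answer: |cold   with|
|light      |
|problem  go|
|dolphin  so|
|the        |
|microwave  |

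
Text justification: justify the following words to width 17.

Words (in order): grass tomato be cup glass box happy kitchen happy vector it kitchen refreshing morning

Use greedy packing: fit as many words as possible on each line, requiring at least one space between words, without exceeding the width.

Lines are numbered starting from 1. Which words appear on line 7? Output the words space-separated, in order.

Line 1: ['grass', 'tomato', 'be'] (min_width=15, slack=2)
Line 2: ['cup', 'glass', 'box'] (min_width=13, slack=4)
Line 3: ['happy', 'kitchen'] (min_width=13, slack=4)
Line 4: ['happy', 'vector', 'it'] (min_width=15, slack=2)
Line 5: ['kitchen'] (min_width=7, slack=10)
Line 6: ['refreshing'] (min_width=10, slack=7)
Line 7: ['morning'] (min_width=7, slack=10)

Answer: morning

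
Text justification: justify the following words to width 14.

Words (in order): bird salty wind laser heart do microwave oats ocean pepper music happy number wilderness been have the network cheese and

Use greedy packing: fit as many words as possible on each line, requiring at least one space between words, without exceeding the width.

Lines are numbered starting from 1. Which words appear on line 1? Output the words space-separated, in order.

Answer: bird salty

Derivation:
Line 1: ['bird', 'salty'] (min_width=10, slack=4)
Line 2: ['wind', 'laser'] (min_width=10, slack=4)
Line 3: ['heart', 'do'] (min_width=8, slack=6)
Line 4: ['microwave', 'oats'] (min_width=14, slack=0)
Line 5: ['ocean', 'pepper'] (min_width=12, slack=2)
Line 6: ['music', 'happy'] (min_width=11, slack=3)
Line 7: ['number'] (min_width=6, slack=8)
Line 8: ['wilderness'] (min_width=10, slack=4)
Line 9: ['been', 'have', 'the'] (min_width=13, slack=1)
Line 10: ['network', 'cheese'] (min_width=14, slack=0)
Line 11: ['and'] (min_width=3, slack=11)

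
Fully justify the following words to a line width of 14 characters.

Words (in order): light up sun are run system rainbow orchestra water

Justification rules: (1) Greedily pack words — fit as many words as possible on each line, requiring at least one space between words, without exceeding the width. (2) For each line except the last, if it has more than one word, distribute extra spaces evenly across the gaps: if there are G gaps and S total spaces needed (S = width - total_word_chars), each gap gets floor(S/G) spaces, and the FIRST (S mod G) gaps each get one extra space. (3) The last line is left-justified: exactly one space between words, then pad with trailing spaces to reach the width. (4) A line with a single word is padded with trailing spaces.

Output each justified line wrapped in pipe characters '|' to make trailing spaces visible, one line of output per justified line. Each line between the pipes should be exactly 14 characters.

Line 1: ['light', 'up', 'sun'] (min_width=12, slack=2)
Line 2: ['are', 'run', 'system'] (min_width=14, slack=0)
Line 3: ['rainbow'] (min_width=7, slack=7)
Line 4: ['orchestra'] (min_width=9, slack=5)
Line 5: ['water'] (min_width=5, slack=9)

Answer: |light  up  sun|
|are run system|
|rainbow       |
|orchestra     |
|water         |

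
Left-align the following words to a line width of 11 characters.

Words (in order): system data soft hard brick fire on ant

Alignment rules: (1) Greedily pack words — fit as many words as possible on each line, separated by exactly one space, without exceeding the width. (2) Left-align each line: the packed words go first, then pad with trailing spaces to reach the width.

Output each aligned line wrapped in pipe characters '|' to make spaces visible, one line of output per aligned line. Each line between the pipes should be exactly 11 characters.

Line 1: ['system', 'data'] (min_width=11, slack=0)
Line 2: ['soft', 'hard'] (min_width=9, slack=2)
Line 3: ['brick', 'fire'] (min_width=10, slack=1)
Line 4: ['on', 'ant'] (min_width=6, slack=5)

Answer: |system data|
|soft hard  |
|brick fire |
|on ant     |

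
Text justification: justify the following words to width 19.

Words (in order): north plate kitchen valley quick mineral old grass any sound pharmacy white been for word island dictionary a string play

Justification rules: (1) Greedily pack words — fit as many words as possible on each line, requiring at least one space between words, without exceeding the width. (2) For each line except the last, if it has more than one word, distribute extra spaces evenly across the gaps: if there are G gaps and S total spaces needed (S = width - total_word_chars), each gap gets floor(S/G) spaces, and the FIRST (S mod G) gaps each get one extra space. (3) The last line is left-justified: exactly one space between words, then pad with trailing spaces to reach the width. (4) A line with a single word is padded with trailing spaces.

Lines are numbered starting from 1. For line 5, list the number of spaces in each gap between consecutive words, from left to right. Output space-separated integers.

Answer: 1 1 1

Derivation:
Line 1: ['north', 'plate', 'kitchen'] (min_width=19, slack=0)
Line 2: ['valley', 'quick'] (min_width=12, slack=7)
Line 3: ['mineral', 'old', 'grass'] (min_width=17, slack=2)
Line 4: ['any', 'sound', 'pharmacy'] (min_width=18, slack=1)
Line 5: ['white', 'been', 'for', 'word'] (min_width=19, slack=0)
Line 6: ['island', 'dictionary', 'a'] (min_width=19, slack=0)
Line 7: ['string', 'play'] (min_width=11, slack=8)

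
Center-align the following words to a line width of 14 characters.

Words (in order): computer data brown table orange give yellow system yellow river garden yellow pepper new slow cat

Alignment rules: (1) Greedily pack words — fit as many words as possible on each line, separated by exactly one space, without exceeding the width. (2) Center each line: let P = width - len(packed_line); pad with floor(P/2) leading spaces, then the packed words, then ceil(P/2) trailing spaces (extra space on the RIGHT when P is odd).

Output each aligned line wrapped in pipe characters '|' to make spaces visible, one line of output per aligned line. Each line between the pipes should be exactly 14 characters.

Line 1: ['computer', 'data'] (min_width=13, slack=1)
Line 2: ['brown', 'table'] (min_width=11, slack=3)
Line 3: ['orange', 'give'] (min_width=11, slack=3)
Line 4: ['yellow', 'system'] (min_width=13, slack=1)
Line 5: ['yellow', 'river'] (min_width=12, slack=2)
Line 6: ['garden', 'yellow'] (min_width=13, slack=1)
Line 7: ['pepper', 'new'] (min_width=10, slack=4)
Line 8: ['slow', 'cat'] (min_width=8, slack=6)

Answer: |computer data |
| brown table  |
| orange give  |
|yellow system |
| yellow river |
|garden yellow |
|  pepper new  |
|   slow cat   |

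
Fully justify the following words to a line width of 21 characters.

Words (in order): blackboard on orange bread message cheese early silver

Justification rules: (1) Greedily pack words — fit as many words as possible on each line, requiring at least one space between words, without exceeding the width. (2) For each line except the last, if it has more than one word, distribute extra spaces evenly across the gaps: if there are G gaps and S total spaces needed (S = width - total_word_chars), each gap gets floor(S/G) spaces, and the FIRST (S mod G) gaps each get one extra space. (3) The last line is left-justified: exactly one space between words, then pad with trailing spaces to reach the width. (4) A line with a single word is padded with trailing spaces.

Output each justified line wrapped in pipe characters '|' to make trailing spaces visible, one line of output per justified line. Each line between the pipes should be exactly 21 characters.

Answer: |blackboard  on orange|
|bread  message cheese|
|early silver         |

Derivation:
Line 1: ['blackboard', 'on', 'orange'] (min_width=20, slack=1)
Line 2: ['bread', 'message', 'cheese'] (min_width=20, slack=1)
Line 3: ['early', 'silver'] (min_width=12, slack=9)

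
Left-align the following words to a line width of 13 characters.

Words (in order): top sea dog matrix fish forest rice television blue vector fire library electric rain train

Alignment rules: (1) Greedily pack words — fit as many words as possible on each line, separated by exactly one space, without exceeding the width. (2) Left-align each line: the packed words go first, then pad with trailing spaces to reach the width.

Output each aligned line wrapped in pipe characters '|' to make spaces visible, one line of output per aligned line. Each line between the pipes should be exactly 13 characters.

Answer: |top sea dog  |
|matrix fish  |
|forest rice  |
|television   |
|blue vector  |
|fire library |
|electric rain|
|train        |

Derivation:
Line 1: ['top', 'sea', 'dog'] (min_width=11, slack=2)
Line 2: ['matrix', 'fish'] (min_width=11, slack=2)
Line 3: ['forest', 'rice'] (min_width=11, slack=2)
Line 4: ['television'] (min_width=10, slack=3)
Line 5: ['blue', 'vector'] (min_width=11, slack=2)
Line 6: ['fire', 'library'] (min_width=12, slack=1)
Line 7: ['electric', 'rain'] (min_width=13, slack=0)
Line 8: ['train'] (min_width=5, slack=8)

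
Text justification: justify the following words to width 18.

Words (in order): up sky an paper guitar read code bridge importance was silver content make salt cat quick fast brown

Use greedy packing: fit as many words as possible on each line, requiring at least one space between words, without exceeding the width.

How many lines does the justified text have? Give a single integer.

Answer: 6

Derivation:
Line 1: ['up', 'sky', 'an', 'paper'] (min_width=15, slack=3)
Line 2: ['guitar', 'read', 'code'] (min_width=16, slack=2)
Line 3: ['bridge', 'importance'] (min_width=17, slack=1)
Line 4: ['was', 'silver', 'content'] (min_width=18, slack=0)
Line 5: ['make', 'salt', 'cat'] (min_width=13, slack=5)
Line 6: ['quick', 'fast', 'brown'] (min_width=16, slack=2)
Total lines: 6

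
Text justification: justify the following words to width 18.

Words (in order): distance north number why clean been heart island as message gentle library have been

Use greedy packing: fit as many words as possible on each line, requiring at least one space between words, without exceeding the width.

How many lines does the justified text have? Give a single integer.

Answer: 5

Derivation:
Line 1: ['distance', 'north'] (min_width=14, slack=4)
Line 2: ['number', 'why', 'clean'] (min_width=16, slack=2)
Line 3: ['been', 'heart', 'island'] (min_width=17, slack=1)
Line 4: ['as', 'message', 'gentle'] (min_width=17, slack=1)
Line 5: ['library', 'have', 'been'] (min_width=17, slack=1)
Total lines: 5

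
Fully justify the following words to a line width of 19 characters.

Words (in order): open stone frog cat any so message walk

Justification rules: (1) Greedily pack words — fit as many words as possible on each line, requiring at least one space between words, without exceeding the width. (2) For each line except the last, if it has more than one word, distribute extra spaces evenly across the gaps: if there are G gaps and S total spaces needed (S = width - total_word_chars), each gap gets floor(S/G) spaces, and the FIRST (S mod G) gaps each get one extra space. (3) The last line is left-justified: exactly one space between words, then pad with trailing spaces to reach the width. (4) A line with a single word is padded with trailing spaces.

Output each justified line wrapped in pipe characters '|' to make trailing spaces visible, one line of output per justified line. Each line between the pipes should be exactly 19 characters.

Line 1: ['open', 'stone', 'frog', 'cat'] (min_width=19, slack=0)
Line 2: ['any', 'so', 'message', 'walk'] (min_width=19, slack=0)

Answer: |open stone frog cat|
|any so message walk|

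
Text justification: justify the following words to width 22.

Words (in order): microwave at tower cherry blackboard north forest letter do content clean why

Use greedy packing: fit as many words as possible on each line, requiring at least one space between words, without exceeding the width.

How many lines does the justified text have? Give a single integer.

Answer: 4

Derivation:
Line 1: ['microwave', 'at', 'tower'] (min_width=18, slack=4)
Line 2: ['cherry', 'blackboard'] (min_width=17, slack=5)
Line 3: ['north', 'forest', 'letter', 'do'] (min_width=22, slack=0)
Line 4: ['content', 'clean', 'why'] (min_width=17, slack=5)
Total lines: 4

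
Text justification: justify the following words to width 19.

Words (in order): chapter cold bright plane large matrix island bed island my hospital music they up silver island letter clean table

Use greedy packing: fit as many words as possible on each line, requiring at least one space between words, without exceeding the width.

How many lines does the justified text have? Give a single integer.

Line 1: ['chapter', 'cold', 'bright'] (min_width=19, slack=0)
Line 2: ['plane', 'large', 'matrix'] (min_width=18, slack=1)
Line 3: ['island', 'bed', 'island'] (min_width=17, slack=2)
Line 4: ['my', 'hospital', 'music'] (min_width=17, slack=2)
Line 5: ['they', 'up', 'silver'] (min_width=14, slack=5)
Line 6: ['island', 'letter', 'clean'] (min_width=19, slack=0)
Line 7: ['table'] (min_width=5, slack=14)
Total lines: 7

Answer: 7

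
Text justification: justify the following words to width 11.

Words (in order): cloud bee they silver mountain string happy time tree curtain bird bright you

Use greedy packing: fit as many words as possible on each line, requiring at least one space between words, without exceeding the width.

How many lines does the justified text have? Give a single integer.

Answer: 9

Derivation:
Line 1: ['cloud', 'bee'] (min_width=9, slack=2)
Line 2: ['they', 'silver'] (min_width=11, slack=0)
Line 3: ['mountain'] (min_width=8, slack=3)
Line 4: ['string'] (min_width=6, slack=5)
Line 5: ['happy', 'time'] (min_width=10, slack=1)
Line 6: ['tree'] (min_width=4, slack=7)
Line 7: ['curtain'] (min_width=7, slack=4)
Line 8: ['bird', 'bright'] (min_width=11, slack=0)
Line 9: ['you'] (min_width=3, slack=8)
Total lines: 9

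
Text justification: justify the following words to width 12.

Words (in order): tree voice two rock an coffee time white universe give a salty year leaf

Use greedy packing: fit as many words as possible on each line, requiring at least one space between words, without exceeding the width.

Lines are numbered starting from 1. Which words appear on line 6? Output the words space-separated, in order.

Answer: give a salty

Derivation:
Line 1: ['tree', 'voice'] (min_width=10, slack=2)
Line 2: ['two', 'rock', 'an'] (min_width=11, slack=1)
Line 3: ['coffee', 'time'] (min_width=11, slack=1)
Line 4: ['white'] (min_width=5, slack=7)
Line 5: ['universe'] (min_width=8, slack=4)
Line 6: ['give', 'a', 'salty'] (min_width=12, slack=0)
Line 7: ['year', 'leaf'] (min_width=9, slack=3)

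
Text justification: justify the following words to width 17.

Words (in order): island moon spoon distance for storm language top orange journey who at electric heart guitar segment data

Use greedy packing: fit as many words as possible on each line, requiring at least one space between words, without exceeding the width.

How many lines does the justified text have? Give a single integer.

Answer: 8

Derivation:
Line 1: ['island', 'moon', 'spoon'] (min_width=17, slack=0)
Line 2: ['distance', 'for'] (min_width=12, slack=5)
Line 3: ['storm', 'language'] (min_width=14, slack=3)
Line 4: ['top', 'orange'] (min_width=10, slack=7)
Line 5: ['journey', 'who', 'at'] (min_width=14, slack=3)
Line 6: ['electric', 'heart'] (min_width=14, slack=3)
Line 7: ['guitar', 'segment'] (min_width=14, slack=3)
Line 8: ['data'] (min_width=4, slack=13)
Total lines: 8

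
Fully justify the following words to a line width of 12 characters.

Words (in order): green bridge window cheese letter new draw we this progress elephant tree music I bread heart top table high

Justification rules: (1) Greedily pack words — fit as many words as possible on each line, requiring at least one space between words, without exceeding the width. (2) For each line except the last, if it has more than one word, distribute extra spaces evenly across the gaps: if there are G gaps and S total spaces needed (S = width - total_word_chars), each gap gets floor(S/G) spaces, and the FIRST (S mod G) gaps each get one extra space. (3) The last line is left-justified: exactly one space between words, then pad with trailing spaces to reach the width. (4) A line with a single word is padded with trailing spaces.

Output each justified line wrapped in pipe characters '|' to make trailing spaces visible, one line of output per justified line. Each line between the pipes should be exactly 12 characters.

Line 1: ['green', 'bridge'] (min_width=12, slack=0)
Line 2: ['window'] (min_width=6, slack=6)
Line 3: ['cheese'] (min_width=6, slack=6)
Line 4: ['letter', 'new'] (min_width=10, slack=2)
Line 5: ['draw', 'we', 'this'] (min_width=12, slack=0)
Line 6: ['progress'] (min_width=8, slack=4)
Line 7: ['elephant'] (min_width=8, slack=4)
Line 8: ['tree', 'music', 'I'] (min_width=12, slack=0)
Line 9: ['bread', 'heart'] (min_width=11, slack=1)
Line 10: ['top', 'table'] (min_width=9, slack=3)
Line 11: ['high'] (min_width=4, slack=8)

Answer: |green bridge|
|window      |
|cheese      |
|letter   new|
|draw we this|
|progress    |
|elephant    |
|tree music I|
|bread  heart|
|top    table|
|high        |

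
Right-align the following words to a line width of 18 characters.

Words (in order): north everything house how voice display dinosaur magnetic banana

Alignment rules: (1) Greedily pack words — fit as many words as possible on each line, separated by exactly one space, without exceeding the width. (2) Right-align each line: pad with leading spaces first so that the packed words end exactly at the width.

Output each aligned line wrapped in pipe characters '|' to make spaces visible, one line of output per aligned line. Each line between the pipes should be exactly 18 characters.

Answer: |  north everything|
|   house how voice|
|  display dinosaur|
|   magnetic banana|

Derivation:
Line 1: ['north', 'everything'] (min_width=16, slack=2)
Line 2: ['house', 'how', 'voice'] (min_width=15, slack=3)
Line 3: ['display', 'dinosaur'] (min_width=16, slack=2)
Line 4: ['magnetic', 'banana'] (min_width=15, slack=3)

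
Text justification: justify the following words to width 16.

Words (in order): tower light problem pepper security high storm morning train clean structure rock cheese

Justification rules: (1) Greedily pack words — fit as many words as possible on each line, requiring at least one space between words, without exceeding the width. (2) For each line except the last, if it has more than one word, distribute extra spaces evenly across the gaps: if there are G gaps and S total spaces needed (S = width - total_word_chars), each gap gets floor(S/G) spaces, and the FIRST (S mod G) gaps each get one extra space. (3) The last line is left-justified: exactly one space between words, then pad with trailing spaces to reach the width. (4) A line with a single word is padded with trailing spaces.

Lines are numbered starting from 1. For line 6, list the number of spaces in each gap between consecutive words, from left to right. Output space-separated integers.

Line 1: ['tower', 'light'] (min_width=11, slack=5)
Line 2: ['problem', 'pepper'] (min_width=14, slack=2)
Line 3: ['security', 'high'] (min_width=13, slack=3)
Line 4: ['storm', 'morning'] (min_width=13, slack=3)
Line 5: ['train', 'clean'] (min_width=11, slack=5)
Line 6: ['structure', 'rock'] (min_width=14, slack=2)
Line 7: ['cheese'] (min_width=6, slack=10)

Answer: 3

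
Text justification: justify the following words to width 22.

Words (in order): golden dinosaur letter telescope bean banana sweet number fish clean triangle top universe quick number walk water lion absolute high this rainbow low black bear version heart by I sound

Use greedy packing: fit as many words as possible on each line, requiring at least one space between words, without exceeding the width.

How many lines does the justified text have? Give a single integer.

Line 1: ['golden', 'dinosaur', 'letter'] (min_width=22, slack=0)
Line 2: ['telescope', 'bean', 'banana'] (min_width=21, slack=1)
Line 3: ['sweet', 'number', 'fish'] (min_width=17, slack=5)
Line 4: ['clean', 'triangle', 'top'] (min_width=18, slack=4)
Line 5: ['universe', 'quick', 'number'] (min_width=21, slack=1)
Line 6: ['walk', 'water', 'lion'] (min_width=15, slack=7)
Line 7: ['absolute', 'high', 'this'] (min_width=18, slack=4)
Line 8: ['rainbow', 'low', 'black', 'bear'] (min_width=22, slack=0)
Line 9: ['version', 'heart', 'by', 'I'] (min_width=18, slack=4)
Line 10: ['sound'] (min_width=5, slack=17)
Total lines: 10

Answer: 10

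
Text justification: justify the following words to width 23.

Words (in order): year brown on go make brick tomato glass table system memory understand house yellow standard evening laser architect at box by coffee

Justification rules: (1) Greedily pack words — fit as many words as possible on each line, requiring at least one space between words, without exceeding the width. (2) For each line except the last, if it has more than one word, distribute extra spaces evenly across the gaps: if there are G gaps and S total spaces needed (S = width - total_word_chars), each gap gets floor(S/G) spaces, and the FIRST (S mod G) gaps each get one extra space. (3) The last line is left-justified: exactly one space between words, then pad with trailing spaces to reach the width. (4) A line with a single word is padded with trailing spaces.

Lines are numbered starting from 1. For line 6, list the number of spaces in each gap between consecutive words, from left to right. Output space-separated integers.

Line 1: ['year', 'brown', 'on', 'go', 'make'] (min_width=21, slack=2)
Line 2: ['brick', 'tomato', 'glass'] (min_width=18, slack=5)
Line 3: ['table', 'system', 'memory'] (min_width=19, slack=4)
Line 4: ['understand', 'house', 'yellow'] (min_width=23, slack=0)
Line 5: ['standard', 'evening', 'laser'] (min_width=22, slack=1)
Line 6: ['architect', 'at', 'box', 'by'] (min_width=19, slack=4)
Line 7: ['coffee'] (min_width=6, slack=17)

Answer: 3 2 2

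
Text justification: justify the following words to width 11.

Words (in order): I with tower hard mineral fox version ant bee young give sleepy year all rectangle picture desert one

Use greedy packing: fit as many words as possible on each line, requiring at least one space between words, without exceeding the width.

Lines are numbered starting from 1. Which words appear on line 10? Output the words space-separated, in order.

Line 1: ['I', 'with'] (min_width=6, slack=5)
Line 2: ['tower', 'hard'] (min_width=10, slack=1)
Line 3: ['mineral', 'fox'] (min_width=11, slack=0)
Line 4: ['version', 'ant'] (min_width=11, slack=0)
Line 5: ['bee', 'young'] (min_width=9, slack=2)
Line 6: ['give', 'sleepy'] (min_width=11, slack=0)
Line 7: ['year', 'all'] (min_width=8, slack=3)
Line 8: ['rectangle'] (min_width=9, slack=2)
Line 9: ['picture'] (min_width=7, slack=4)
Line 10: ['desert', 'one'] (min_width=10, slack=1)

Answer: desert one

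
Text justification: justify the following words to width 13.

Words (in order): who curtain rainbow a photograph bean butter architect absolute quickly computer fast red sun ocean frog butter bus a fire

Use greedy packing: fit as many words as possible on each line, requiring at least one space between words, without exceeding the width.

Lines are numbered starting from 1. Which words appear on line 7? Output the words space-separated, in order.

Answer: quickly

Derivation:
Line 1: ['who', 'curtain'] (min_width=11, slack=2)
Line 2: ['rainbow', 'a'] (min_width=9, slack=4)
Line 3: ['photograph'] (min_width=10, slack=3)
Line 4: ['bean', 'butter'] (min_width=11, slack=2)
Line 5: ['architect'] (min_width=9, slack=4)
Line 6: ['absolute'] (min_width=8, slack=5)
Line 7: ['quickly'] (min_width=7, slack=6)
Line 8: ['computer', 'fast'] (min_width=13, slack=0)
Line 9: ['red', 'sun', 'ocean'] (min_width=13, slack=0)
Line 10: ['frog', 'butter'] (min_width=11, slack=2)
Line 11: ['bus', 'a', 'fire'] (min_width=10, slack=3)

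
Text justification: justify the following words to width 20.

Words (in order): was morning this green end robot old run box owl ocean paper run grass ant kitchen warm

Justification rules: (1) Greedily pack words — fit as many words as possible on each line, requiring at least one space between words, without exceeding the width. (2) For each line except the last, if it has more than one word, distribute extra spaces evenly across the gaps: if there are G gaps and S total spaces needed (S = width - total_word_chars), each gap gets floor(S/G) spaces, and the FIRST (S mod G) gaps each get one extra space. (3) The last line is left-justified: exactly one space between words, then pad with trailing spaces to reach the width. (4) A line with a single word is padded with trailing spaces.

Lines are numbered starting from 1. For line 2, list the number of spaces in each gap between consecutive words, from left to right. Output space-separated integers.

Answer: 2 1 1

Derivation:
Line 1: ['was', 'morning', 'this'] (min_width=16, slack=4)
Line 2: ['green', 'end', 'robot', 'old'] (min_width=19, slack=1)
Line 3: ['run', 'box', 'owl', 'ocean'] (min_width=17, slack=3)
Line 4: ['paper', 'run', 'grass', 'ant'] (min_width=19, slack=1)
Line 5: ['kitchen', 'warm'] (min_width=12, slack=8)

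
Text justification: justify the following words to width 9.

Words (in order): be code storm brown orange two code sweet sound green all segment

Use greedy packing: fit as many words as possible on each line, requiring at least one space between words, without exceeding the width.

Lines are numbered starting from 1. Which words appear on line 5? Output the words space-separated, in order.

Line 1: ['be', 'code'] (min_width=7, slack=2)
Line 2: ['storm'] (min_width=5, slack=4)
Line 3: ['brown'] (min_width=5, slack=4)
Line 4: ['orange'] (min_width=6, slack=3)
Line 5: ['two', 'code'] (min_width=8, slack=1)
Line 6: ['sweet'] (min_width=5, slack=4)
Line 7: ['sound'] (min_width=5, slack=4)
Line 8: ['green', 'all'] (min_width=9, slack=0)
Line 9: ['segment'] (min_width=7, slack=2)

Answer: two code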